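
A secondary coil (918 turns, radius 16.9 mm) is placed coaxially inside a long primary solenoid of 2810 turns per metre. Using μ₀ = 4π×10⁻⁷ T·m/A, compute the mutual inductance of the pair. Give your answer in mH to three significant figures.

M ≈ 2.91 mH

The outer solenoid produces a uniform field B₁ = μ₀n₁I₁ across the inner coil,
so the flux linkage is N₂Φ = N₂B₁A₂ = μ₀n₁N₂A₂·I₁, giving M = μ₀n₁N₂A₂.
A₂ = πr² = π(1.690×10^-2 m)² = 8.973×10^-4 m².
M = (4π×10⁻⁷)(2810)(918)(8.973×10^-4) = 2.909×10^-3 H.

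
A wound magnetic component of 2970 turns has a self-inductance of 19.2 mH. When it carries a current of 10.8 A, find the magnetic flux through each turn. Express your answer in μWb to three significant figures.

From L = NΦ_B/I, the flux per turn is Φ_B = LI/N.
Φ_B = (1.920×10^-2 H)(10.8 A)/2970 = 6.982×10^-5 Wb.

Φ_B ≈ 69.8 μWb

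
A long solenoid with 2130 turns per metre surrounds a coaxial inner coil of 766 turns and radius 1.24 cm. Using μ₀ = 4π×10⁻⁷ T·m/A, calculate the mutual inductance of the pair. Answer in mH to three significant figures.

The outer solenoid produces a uniform field B₁ = μ₀n₁I₁ across the inner coil,
so the flux linkage is N₂Φ = N₂B₁A₂ = μ₀n₁N₂A₂·I₁, giving M = μ₀n₁N₂A₂.
A₂ = πr² = π(1.240×10^-2 m)² = 4.831×10^-4 m².
M = (4π×10⁻⁷)(2130)(766)(4.831×10^-4) = 9.904×10^-4 H.

M ≈ 0.990 mH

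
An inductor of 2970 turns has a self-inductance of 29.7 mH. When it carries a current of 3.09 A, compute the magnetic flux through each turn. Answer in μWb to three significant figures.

Φ_B ≈ 30.9 μWb

From L = NΦ_B/I, the flux per turn is Φ_B = LI/N.
Φ_B = (2.970×10^-2 H)(3.09 A)/2970 = 3.090×10^-5 Wb.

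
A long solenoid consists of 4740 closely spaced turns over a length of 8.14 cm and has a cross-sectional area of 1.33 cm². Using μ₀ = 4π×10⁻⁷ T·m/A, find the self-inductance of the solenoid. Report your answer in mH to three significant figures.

L ≈ 46.1 mH

A = 1.33 cm² = 1.330×10^-4 m².
For a long solenoid, L = μ₀N²A/ℓ.
L = (4π×10⁻⁷)(4740)²(1.330×10^-4)/(8.140×10^-2 m) = 4.613×10^-2 H.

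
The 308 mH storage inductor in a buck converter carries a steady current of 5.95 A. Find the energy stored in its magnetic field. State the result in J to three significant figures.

U ≈ 5.45 J

Stored magnetic energy: U = ½LI².
U = ½(0.308 H)(5.95 A)² = 5.452 J.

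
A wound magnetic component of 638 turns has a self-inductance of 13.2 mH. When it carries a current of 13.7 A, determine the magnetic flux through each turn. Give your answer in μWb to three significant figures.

From L = NΦ_B/I, the flux per turn is Φ_B = LI/N.
Φ_B = (1.320×10^-2 H)(13.7 A)/638 = 2.834×10^-4 Wb.

Φ_B ≈ 283 μWb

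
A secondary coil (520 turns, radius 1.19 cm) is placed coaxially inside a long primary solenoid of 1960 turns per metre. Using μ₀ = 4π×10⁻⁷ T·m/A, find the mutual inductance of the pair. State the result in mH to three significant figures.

The outer solenoid produces a uniform field B₁ = μ₀n₁I₁ across the inner coil,
so the flux linkage is N₂Φ = N₂B₁A₂ = μ₀n₁N₂A₂·I₁, giving M = μ₀n₁N₂A₂.
A₂ = πr² = π(1.190×10^-2 m)² = 4.449×10^-4 m².
M = (4π×10⁻⁷)(1960)(520)(4.449×10^-4) = 5.698×10^-4 H.

M ≈ 0.570 mH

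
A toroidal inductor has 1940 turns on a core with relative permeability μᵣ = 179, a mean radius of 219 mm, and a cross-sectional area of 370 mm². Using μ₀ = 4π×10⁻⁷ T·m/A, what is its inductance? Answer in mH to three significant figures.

L ≈ 228 mH

For a thin toroid, L = μ₀μᵣN²A/(2πR).
L = (4π×10⁻⁷)(179)(1940)²(3.700×10^-4) / (2π×0.219 m) = 0.2276 H.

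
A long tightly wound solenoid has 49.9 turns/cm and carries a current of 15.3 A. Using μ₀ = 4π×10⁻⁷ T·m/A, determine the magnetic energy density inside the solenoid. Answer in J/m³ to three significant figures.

u ≈ 3660 J/m³

B = μ₀nI = (4π×10⁻⁷)(4.990×10^3)(15.3) = 9.594×10^-2 T.
u = B²/(2μ₀) = (9.594×10^-2)²/(2×4π×10⁻⁷) = 3.662×10^3 J/m³.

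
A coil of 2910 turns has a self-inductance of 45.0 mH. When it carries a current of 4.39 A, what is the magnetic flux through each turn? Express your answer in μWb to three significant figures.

From L = NΦ_B/I, the flux per turn is Φ_B = LI/N.
Φ_B = (4.500×10^-2 H)(4.39 A)/2910 = 6.789×10^-5 Wb.

Φ_B ≈ 67.9 μWb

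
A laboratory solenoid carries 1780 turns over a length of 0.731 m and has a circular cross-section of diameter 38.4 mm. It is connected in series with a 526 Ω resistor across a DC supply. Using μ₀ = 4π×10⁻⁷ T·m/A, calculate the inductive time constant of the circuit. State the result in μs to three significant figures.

τ ≈ 12.0 μs

A = π(d/2)² = π(1.920×10^-2 m)² = 1.158×10^-3 m².
L = μ₀N²A/ℓ = (4π×10⁻⁷)(1780)²(1.158×10^-3)/(0.731) = 6.308×10^-3 H.
τ = L/R = (6.308×10^-3)/(526) = 1.199×10^-5 s.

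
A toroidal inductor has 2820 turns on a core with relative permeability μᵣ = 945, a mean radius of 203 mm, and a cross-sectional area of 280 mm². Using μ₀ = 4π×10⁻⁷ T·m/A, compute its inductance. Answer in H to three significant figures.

For a thin toroid, L = μ₀μᵣN²A/(2πR).
L = (4π×10⁻⁷)(945)(2820)²(2.800×10^-4) / (2π×0.203 m) = 2.073 H.

L ≈ 2.07 H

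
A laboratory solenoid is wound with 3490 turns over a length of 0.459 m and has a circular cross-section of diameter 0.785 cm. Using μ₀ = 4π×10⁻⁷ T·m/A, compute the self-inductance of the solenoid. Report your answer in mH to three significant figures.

L ≈ 1.61 mH

A = π(d/2)² = π(3.925×10^-3 m)² = 4.840×10^-5 m².
For a long solenoid, L = μ₀N²A/ℓ.
L = (4π×10⁻⁷)(3490)²(4.840×10^-5)/(0.459 m) = 1.614×10^-3 H.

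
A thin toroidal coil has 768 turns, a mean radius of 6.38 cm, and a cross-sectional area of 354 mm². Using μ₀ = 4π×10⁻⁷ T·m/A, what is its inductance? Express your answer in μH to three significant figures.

L ≈ 655 μH

For a thin toroid, L = μ₀N²A/(2πR).
L = (4π×10⁻⁷)(768)²(3.540×10^-4) / (2π×6.380×10^-2 m) = 6.545×10^-4 H.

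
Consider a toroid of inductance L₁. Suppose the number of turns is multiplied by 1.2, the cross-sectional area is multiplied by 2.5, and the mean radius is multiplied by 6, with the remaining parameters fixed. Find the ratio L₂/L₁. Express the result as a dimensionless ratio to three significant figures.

L₂/L₁ = 0.600

For a toroid, L ∝ μᵣN²A/R.
L₂/L₁ = (1.2)^2 × (2.5) × (6)^-1 = 0.600.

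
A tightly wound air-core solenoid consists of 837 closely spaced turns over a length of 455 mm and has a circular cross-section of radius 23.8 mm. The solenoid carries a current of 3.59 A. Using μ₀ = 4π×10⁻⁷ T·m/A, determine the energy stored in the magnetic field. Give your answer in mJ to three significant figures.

U ≈ 22.2 mJ

A = πr² = π(2.380×10^-2 m)² = 1.780×10^-3 m².
L = μ₀N²A/ℓ = (4π×10⁻⁷)(837)²(1.780×10^-3)/(0.455) = 3.443×10^-3 H.
U = ½LI² = ½(3.443×10^-3)(3.59)² = 2.219×10^-2 J.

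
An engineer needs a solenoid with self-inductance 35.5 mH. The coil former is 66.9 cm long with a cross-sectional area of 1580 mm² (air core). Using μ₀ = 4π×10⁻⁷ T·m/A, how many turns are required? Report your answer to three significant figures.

A = 1580 mm² = 1.580×10^-3 m².
From L = μ₀N²A/ℓ, N = √(Lℓ / (μ₀A)).
N = √[(3.550×10^-2)(0.669) / ((4π×10⁻⁷)×1.580×10^-3)] = √(1.196×10^7) ≈ 3458.5.

N ≈ 3460 turns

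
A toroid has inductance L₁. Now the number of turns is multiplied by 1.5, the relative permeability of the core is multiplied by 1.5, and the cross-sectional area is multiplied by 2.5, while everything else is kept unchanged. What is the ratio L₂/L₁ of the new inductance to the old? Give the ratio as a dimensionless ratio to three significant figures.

For a toroid, L ∝ μᵣN²A/R.
L₂/L₁ = (1.5)^2 × (1.5) × (2.5) = 8.44.

L₂/L₁ = 8.44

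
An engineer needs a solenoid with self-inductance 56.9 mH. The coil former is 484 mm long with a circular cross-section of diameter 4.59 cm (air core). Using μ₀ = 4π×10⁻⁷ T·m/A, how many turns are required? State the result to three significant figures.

A = π(d/2)² = π(2.295×10^-2 m)² = 1.6547×10^-3 m².
From L = μ₀N²A/ℓ, N = √(Lℓ / (μ₀A)).
N = √[(5.690×10^-2)(0.484) / ((4π×10⁻⁷)×1.6547×10^-3)] = √(1.324×10^7) ≈ 3639.3.

N ≈ 3640 turns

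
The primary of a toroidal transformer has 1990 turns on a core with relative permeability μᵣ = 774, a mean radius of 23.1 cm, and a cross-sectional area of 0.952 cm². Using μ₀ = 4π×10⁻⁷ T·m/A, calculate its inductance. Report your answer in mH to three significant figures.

For a thin toroid, L = μ₀μᵣN²A/(2πR).
L = (4π×10⁻⁷)(774)(1990)²(9.520×10^-5) / (2π×0.231 m) = 0.2526 H.

L ≈ 253 mH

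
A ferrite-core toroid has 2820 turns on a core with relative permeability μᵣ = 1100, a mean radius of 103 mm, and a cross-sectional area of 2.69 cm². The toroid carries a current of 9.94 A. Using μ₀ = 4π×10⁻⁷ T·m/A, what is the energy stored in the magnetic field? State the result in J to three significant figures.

L = μ₀μᵣN²A/(2πR) = (4π×10⁻⁷)(1100)(2820)²(2.690×10^-4)/(2π×0.103) = 4.569 H.
U = ½LI² = ½(4.569)(9.94)² = 225.7 J.

U ≈ 226 J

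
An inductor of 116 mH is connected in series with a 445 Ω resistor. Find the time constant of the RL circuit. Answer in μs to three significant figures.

τ ≈ 261 μs

τ = L/R = (0.116 H)/(445 Ω) = 2.607×10^-4 s.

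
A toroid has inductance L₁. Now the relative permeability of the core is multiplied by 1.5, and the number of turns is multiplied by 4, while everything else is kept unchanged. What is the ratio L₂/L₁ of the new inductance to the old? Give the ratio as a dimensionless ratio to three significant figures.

L₂/L₁ = 24.0

For a toroid, L ∝ μᵣN²A/R.
L₂/L₁ = (1.5) × (4)^2 = 24.0.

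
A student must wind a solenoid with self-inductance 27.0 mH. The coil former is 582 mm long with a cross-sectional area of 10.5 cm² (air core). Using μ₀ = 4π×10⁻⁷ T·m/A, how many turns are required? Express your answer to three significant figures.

A = 10.5 cm² = 1.050×10^-3 m².
From L = μ₀N²A/ℓ, N = √(Lℓ / (μ₀A)).
N = √[(2.700×10^-2)(0.582) / ((4π×10⁻⁷)×1.050×10^-3)] = √(1.191×10^7) ≈ 3451.0.

N ≈ 3450 turns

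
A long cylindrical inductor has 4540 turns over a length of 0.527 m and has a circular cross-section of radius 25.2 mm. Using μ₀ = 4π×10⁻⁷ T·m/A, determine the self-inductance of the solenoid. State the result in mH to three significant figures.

A = πr² = π(2.520×10^-2 m)² = 1.995×10^-3 m².
For a long solenoid, L = μ₀N²A/ℓ.
L = (4π×10⁻⁷)(4540)²(1.995×10^-3)/(0.527 m) = 9.805×10^-2 H.

L ≈ 98.1 mH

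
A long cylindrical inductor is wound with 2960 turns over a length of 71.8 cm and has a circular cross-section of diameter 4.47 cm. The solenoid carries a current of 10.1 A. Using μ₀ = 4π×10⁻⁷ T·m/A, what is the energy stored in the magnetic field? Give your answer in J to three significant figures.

U ≈ 1.23 J

A = π(d/2)² = π(2.235×10^-2 m)² = 1.569×10^-3 m².
L = μ₀N²A/ℓ = (4π×10⁻⁷)(2960)²(1.569×10^-3)/(0.718) = 2.406×10^-2 H.
U = ½LI² = ½(2.406×10^-2)(10.1)² = 1.227 J.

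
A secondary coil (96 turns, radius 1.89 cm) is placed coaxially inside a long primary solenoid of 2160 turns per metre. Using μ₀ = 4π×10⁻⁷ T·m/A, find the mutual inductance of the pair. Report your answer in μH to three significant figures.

M ≈ 292 μH

The outer solenoid produces a uniform field B₁ = μ₀n₁I₁ across the inner coil,
so the flux linkage is N₂Φ = N₂B₁A₂ = μ₀n₁N₂A₂·I₁, giving M = μ₀n₁N₂A₂.
A₂ = πr² = π(1.890×10^-2 m)² = 1.122×10^-3 m².
M = (4π×10⁻⁷)(2160)(96)(1.122×10^-3) = 2.924×10^-4 H.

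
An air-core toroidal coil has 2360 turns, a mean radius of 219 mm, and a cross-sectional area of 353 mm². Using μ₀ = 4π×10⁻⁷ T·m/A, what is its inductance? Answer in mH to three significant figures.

For a thin toroid, L = μ₀N²A/(2πR).
L = (4π×10⁻⁷)(2360)²(3.530×10^-4) / (2π×0.219 m) = 1.795×10^-3 H.

L ≈ 1.80 mH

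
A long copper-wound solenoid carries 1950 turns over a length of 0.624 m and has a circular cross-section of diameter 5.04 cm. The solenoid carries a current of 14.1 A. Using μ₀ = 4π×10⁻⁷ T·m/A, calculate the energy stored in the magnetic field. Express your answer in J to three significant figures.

A = π(d/2)² = π(2.520×10^-2 m)² = 1.995×10^-3 m².
L = μ₀N²A/ℓ = (4π×10⁻⁷)(1950)²(1.995×10^-3)/(0.624) = 1.528×10^-2 H.
U = ½LI² = ½(1.528×10^-2)(14.1)² = 1.519 J.

U ≈ 1.52 J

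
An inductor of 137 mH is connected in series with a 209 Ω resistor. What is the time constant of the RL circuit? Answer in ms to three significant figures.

τ ≈ 0.656 ms

τ = L/R = (0.137 H)/(209 Ω) = 6.555×10^-4 s.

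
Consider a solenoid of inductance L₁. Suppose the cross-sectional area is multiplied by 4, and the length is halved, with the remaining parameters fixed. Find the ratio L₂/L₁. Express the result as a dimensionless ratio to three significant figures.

L₂/L₁ = 8.00

For a solenoid, L ∝ μᵣN²A/ℓ.
L₂/L₁ = (4) × (0.5)^-1 = 8.00.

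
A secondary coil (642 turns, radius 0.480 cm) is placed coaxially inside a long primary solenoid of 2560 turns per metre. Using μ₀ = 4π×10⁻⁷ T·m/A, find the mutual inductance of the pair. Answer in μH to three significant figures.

M ≈ 149 μH

The outer solenoid produces a uniform field B₁ = μ₀n₁I₁ across the inner coil,
so the flux linkage is N₂Φ = N₂B₁A₂ = μ₀n₁N₂A₂·I₁, giving M = μ₀n₁N₂A₂.
A₂ = πr² = π(4.800×10^-3 m)² = 7.238×10^-5 m².
M = (4π×10⁻⁷)(2560)(642)(7.238×10^-5) = 1.4949×10^-4 H.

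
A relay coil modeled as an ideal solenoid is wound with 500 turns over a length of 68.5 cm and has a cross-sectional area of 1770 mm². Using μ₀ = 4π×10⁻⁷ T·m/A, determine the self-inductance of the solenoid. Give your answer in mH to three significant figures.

L ≈ 0.812 mH

A = 1770 mm² = 1.770×10^-3 m².
For a long solenoid, L = μ₀N²A/ℓ.
L = (4π×10⁻⁷)(500)²(1.770×10^-3)/(0.685 m) = 8.118×10^-4 H.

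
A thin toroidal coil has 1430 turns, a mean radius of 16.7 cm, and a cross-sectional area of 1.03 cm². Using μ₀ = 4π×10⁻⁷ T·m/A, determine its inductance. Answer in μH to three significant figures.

For a thin toroid, L = μ₀N²A/(2πR).
L = (4π×10⁻⁷)(1430)²(1.030×10^-4) / (2π×0.167 m) = 2.522×10^-4 H.

L ≈ 252 μH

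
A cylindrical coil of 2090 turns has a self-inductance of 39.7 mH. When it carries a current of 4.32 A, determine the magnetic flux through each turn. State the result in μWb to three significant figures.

From L = NΦ_B/I, the flux per turn is Φ_B = LI/N.
Φ_B = (3.970×10^-2 H)(4.32 A)/2090 = 8.206×10^-5 Wb.

Φ_B ≈ 82.1 μWb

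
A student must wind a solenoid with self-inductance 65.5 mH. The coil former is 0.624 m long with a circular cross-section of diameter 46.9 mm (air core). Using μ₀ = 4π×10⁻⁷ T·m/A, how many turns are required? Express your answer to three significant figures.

N ≈ 4340 turns

A = π(d/2)² = π(2.345×10^-2 m)² = 1.728×10^-3 m².
From L = μ₀N²A/ℓ, N = √(Lℓ / (μ₀A)).
N = √[(6.550×10^-2)(0.624) / ((4π×10⁻⁷)×1.728×10^-3)] = √(1.883×10^7) ≈ 4339.0.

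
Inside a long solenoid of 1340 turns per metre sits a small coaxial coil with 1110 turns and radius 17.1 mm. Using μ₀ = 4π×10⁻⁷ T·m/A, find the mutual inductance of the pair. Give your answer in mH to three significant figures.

The outer solenoid produces a uniform field B₁ = μ₀n₁I₁ across the inner coil,
so the flux linkage is N₂Φ = N₂B₁A₂ = μ₀n₁N₂A₂·I₁, giving M = μ₀n₁N₂A₂.
A₂ = πr² = π(1.710×10^-2 m)² = 9.186×10^-4 m².
M = (4π×10⁻⁷)(1340)(1110)(9.186×10^-4) = 1.717×10^-3 H.

M ≈ 1.72 mH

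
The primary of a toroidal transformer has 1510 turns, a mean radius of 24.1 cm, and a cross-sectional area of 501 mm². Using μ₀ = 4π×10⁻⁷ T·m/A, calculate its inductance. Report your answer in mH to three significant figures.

For a thin toroid, L = μ₀N²A/(2πR).
L = (4π×10⁻⁷)(1510)²(5.010×10^-4) / (2π×0.241 m) = 9.480×10^-4 H.

L ≈ 0.948 mH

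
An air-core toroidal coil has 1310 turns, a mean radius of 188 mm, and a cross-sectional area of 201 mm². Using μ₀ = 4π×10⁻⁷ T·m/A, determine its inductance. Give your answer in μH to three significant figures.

L ≈ 367 μH

For a thin toroid, L = μ₀N²A/(2πR).
L = (4π×10⁻⁷)(1310)²(2.010×10^-4) / (2π×0.188 m) = 3.670×10^-4 H.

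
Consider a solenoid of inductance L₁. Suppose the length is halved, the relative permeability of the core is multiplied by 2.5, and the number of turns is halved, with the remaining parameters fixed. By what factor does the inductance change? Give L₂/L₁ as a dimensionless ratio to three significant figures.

For a solenoid, L ∝ μᵣN²A/ℓ.
L₂/L₁ = (0.5)^-1 × (2.5) × (0.5)^2 = 1.25.

L₂/L₁ = 1.25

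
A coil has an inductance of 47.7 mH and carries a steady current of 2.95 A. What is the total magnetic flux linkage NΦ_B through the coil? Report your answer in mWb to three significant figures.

NΦ_B ≈ 141 mWb

From L = NΦ_B/I, the flux linkage is NΦ_B = LI.
NΦ_B = (4.770×10^-2 H)(2.95 A) = 0.1407 Wb.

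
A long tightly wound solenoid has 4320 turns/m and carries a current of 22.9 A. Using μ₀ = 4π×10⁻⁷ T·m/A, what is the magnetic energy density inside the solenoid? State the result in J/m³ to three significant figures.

u ≈ 6150 J/m³

B = μ₀nI = (4π×10⁻⁷)(4.320×10^3)(22.9) = 0.1243 T.
u = B²/(2μ₀) = (0.1243)²/(2×4π×10⁻⁷) = 6.149×10^3 J/m³.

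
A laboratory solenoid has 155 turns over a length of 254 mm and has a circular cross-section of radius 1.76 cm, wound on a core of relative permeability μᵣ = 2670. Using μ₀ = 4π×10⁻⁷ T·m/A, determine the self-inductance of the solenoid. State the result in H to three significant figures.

A = πr² = π(1.760×10^-2 m)² = 9.731×10^-4 m².
For a long solenoid, L = μ₀μᵣN²A/ℓ.
L = (4π×10⁻⁷)(2670)(155)²(9.731×10^-4)/(0.254 m) = 0.3088 H.

L ≈ 0.309 H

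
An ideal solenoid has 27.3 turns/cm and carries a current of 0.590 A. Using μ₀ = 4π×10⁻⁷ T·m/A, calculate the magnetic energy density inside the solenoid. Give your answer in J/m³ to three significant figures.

u ≈ 1.63 J/m³

B = μ₀nI = (4π×10⁻⁷)(2.730×10^3)(0.590) = 2.024×10^-3 T.
u = B²/(2μ₀) = (2.024×10^-3)²/(2×4π×10⁻⁷) = 1.63 J/m³.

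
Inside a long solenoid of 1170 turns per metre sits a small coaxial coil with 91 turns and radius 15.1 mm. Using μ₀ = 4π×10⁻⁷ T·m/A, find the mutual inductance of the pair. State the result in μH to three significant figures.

The outer solenoid produces a uniform field B₁ = μ₀n₁I₁ across the inner coil,
so the flux linkage is N₂Φ = N₂B₁A₂ = μ₀n₁N₂A₂·I₁, giving M = μ₀n₁N₂A₂.
A₂ = πr² = π(1.510×10^-2 m)² = 7.163×10^-4 m².
M = (4π×10⁻⁷)(1170)(91)(7.163×10^-4) = 9.584×10^-5 H.

M ≈ 95.8 μH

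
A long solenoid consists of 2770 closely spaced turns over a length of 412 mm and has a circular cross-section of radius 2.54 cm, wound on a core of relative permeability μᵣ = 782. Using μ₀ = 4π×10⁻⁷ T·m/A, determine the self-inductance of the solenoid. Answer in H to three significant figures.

L ≈ 37.1 H

A = πr² = π(2.540×10^-2 m)² = 2.027×10^-3 m².
For a long solenoid, L = μ₀μᵣN²A/ℓ.
L = (4π×10⁻⁷)(782)(2770)²(2.027×10^-3)/(0.412 m) = 37.09 H.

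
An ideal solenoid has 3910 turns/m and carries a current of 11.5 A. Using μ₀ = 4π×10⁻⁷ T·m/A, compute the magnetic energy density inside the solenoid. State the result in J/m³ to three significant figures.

u ≈ 1270 J/m³

B = μ₀nI = (4π×10⁻⁷)(3.910×10^3)(11.5) = 5.650×10^-2 T.
u = B²/(2μ₀) = (5.650×10^-2)²/(2×4π×10⁻⁷) = 1.270×10^3 J/m³.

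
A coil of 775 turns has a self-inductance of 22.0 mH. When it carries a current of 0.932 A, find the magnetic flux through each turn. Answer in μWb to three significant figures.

From L = NΦ_B/I, the flux per turn is Φ_B = LI/N.
Φ_B = (2.200×10^-2 H)(0.932 A)/775 = 2.646×10^-5 Wb.

Φ_B ≈ 26.5 μWb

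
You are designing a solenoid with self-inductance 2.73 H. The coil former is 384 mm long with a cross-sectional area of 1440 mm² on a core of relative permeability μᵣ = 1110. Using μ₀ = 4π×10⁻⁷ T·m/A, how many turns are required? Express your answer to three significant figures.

N ≈ 722 turns

A = 1440 mm² = 1.440×10^-3 m².
From L = μ₀μᵣN²A/ℓ, N = √(Lℓ / (μ₀μᵣA)).
N = √[(2.73)(0.384) / ((4π×10⁻⁷)(1110)×1.440×10^-3)] = √(5.219×10^5) ≈ 722.4.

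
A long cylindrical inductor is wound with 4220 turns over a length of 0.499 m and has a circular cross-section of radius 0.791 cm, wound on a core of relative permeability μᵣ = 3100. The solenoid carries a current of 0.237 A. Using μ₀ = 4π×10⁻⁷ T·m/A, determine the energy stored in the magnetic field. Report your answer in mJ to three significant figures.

A = πr² = π(7.910×10^-3 m)² = 1.966×10^-4 m².
L = μ₀μᵣN²A/ℓ = (4π×10⁻⁷)(3100)(4220)²(1.966×10^-4)/(0.499) = 27.33 H.
U = ½LI² = ½(27.33)(0.237)² = 0.76748 J.

U ≈ 767 mJ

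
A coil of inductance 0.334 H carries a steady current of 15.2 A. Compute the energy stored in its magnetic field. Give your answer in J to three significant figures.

U ≈ 38.6 J

Stored magnetic energy: U = ½LI².
U = ½(0.334 H)(15.2 A)² = 38.58 J.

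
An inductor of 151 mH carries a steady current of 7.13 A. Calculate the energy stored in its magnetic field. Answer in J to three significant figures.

Stored magnetic energy: U = ½LI².
U = ½(0.151 H)(7.13 A)² = 3.838 J.

U ≈ 3.84 J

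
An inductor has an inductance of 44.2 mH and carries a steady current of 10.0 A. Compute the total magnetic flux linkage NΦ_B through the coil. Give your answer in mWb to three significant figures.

From L = NΦ_B/I, the flux linkage is NΦ_B = LI.
NΦ_B = (4.420×10^-2 H)(10.0 A) = 0.442 Wb.

NΦ_B ≈ 442 mWb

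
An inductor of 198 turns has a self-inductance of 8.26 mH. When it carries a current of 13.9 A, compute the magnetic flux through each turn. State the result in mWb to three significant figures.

Φ_B ≈ 0.580 mWb

From L = NΦ_B/I, the flux per turn is Φ_B = LI/N.
Φ_B = (8.260×10^-3 H)(13.9 A)/198 = 5.799×10^-4 Wb.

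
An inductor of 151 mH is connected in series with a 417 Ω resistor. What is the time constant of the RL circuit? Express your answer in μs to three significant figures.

τ ≈ 362 μs

τ = L/R = (0.151 H)/(417 Ω) = 3.621×10^-4 s.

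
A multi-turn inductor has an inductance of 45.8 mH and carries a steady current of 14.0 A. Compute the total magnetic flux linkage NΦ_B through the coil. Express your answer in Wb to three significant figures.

NΦ_B ≈ 0.641 Wb

From L = NΦ_B/I, the flux linkage is NΦ_B = LI.
NΦ_B = (4.580×10^-2 H)(14.0 A) = 0.6412 Wb.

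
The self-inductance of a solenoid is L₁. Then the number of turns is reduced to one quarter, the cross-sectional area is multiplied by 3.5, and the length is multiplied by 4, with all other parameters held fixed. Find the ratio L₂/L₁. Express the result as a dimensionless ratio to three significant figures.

L₂/L₁ = 0.0547

For a solenoid, L ∝ μᵣN²A/ℓ.
L₂/L₁ = (0.25)^2 × (3.5) × (4)^-1 = 0.0547.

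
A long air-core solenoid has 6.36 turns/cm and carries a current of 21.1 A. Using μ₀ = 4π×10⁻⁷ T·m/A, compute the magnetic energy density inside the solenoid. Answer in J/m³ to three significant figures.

u ≈ 113 J/m³

B = μ₀nI = (4π×10⁻⁷)(636)(21.1) = 1.686×10^-2 T.
u = B²/(2μ₀) = (1.686×10^-2)²/(2×4π×10⁻⁷) = 113.2 J/m³.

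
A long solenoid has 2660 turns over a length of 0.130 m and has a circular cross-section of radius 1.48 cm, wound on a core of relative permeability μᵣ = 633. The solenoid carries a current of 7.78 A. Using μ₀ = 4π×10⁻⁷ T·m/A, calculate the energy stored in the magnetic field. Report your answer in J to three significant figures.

U ≈ 902 J

A = πr² = π(1.480×10^-2 m)² = 6.881×10^-4 m².
L = μ₀μᵣN²A/ℓ = (4π×10⁻⁷)(633)(2660)²(6.881×10^-4)/(0.13) = 29.79 H.
U = ½LI² = ½(29.79)(7.78)² = 901.6 J.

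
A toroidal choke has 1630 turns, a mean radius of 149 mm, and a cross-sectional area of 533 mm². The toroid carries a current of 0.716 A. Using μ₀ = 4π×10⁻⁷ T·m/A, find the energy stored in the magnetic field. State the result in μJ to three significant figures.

L = μ₀N²A/(2πR) = (4π×10⁻⁷)(1630)²(5.330×10^-4)/(2π×0.149) = 1.901×10^-3 H.
U = ½LI² = ½(1.901×10^-3)(0.716)² = 4.872×10^-4 J.

U ≈ 487 μJ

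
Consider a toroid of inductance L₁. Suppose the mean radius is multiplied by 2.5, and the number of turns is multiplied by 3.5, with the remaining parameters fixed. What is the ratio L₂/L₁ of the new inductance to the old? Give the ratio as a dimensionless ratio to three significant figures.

For a toroid, L ∝ μᵣN²A/R.
L₂/L₁ = (2.5)^-1 × (3.5)^2 = 4.90.

L₂/L₁ = 4.90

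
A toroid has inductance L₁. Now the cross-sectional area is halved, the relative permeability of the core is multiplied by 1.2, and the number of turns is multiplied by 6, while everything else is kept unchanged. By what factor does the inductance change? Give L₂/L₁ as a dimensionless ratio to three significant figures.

L₂/L₁ = 21.6

For a toroid, L ∝ μᵣN²A/R.
L₂/L₁ = (0.5) × (1.2) × (6)^2 = 21.6.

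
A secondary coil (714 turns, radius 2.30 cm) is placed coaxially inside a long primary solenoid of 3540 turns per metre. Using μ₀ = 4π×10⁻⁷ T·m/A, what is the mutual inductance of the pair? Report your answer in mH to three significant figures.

The outer solenoid produces a uniform field B₁ = μ₀n₁I₁ across the inner coil,
so the flux linkage is N₂Φ = N₂B₁A₂ = μ₀n₁N₂A₂·I₁, giving M = μ₀n₁N₂A₂.
A₂ = πr² = π(2.300×10^-2 m)² = 1.662×10^-3 m².
M = (4π×10⁻⁷)(3540)(714)(1.662×10^-3) = 5.279×10^-3 H.

M ≈ 5.28 mH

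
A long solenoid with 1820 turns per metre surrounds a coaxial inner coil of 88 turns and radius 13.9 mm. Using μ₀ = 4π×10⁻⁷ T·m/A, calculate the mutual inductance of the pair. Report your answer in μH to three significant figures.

The outer solenoid produces a uniform field B₁ = μ₀n₁I₁ across the inner coil,
so the flux linkage is N₂Φ = N₂B₁A₂ = μ₀n₁N₂A₂·I₁, giving M = μ₀n₁N₂A₂.
A₂ = πr² = π(1.390×10^-2 m)² = 6.070×10^-4 m².
M = (4π×10⁻⁷)(1820)(88)(6.070×10^-4) = 1.222×10^-4 H.

M ≈ 122 μH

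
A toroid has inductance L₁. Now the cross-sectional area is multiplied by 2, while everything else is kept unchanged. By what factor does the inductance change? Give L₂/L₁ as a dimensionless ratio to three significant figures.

For a toroid, L ∝ μᵣN²A/R.
L₂/L₁ = (2) = 2.00.

L₂/L₁ = 2.00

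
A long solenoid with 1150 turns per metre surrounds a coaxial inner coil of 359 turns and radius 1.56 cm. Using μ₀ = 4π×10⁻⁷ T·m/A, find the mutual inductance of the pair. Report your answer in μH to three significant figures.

The outer solenoid produces a uniform field B₁ = μ₀n₁I₁ across the inner coil,
so the flux linkage is N₂Φ = N₂B₁A₂ = μ₀n₁N₂A₂·I₁, giving M = μ₀n₁N₂A₂.
A₂ = πr² = π(1.560×10^-2 m)² = 7.645×10^-4 m².
M = (4π×10⁻⁷)(1150)(359)(7.645×10^-4) = 3.966×10^-4 H.

M ≈ 397 μH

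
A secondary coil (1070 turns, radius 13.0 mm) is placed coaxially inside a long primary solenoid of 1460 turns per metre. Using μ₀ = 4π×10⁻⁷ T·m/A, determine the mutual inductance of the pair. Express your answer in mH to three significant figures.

The outer solenoid produces a uniform field B₁ = μ₀n₁I₁ across the inner coil,
so the flux linkage is N₂Φ = N₂B₁A₂ = μ₀n₁N₂A₂·I₁, giving M = μ₀n₁N₂A₂.
A₂ = πr² = π(1.300×10^-2 m)² = 5.309×10^-4 m².
M = (4π×10⁻⁷)(1460)(1070)(5.309×10^-4) = 1.042×10^-3 H.

M ≈ 1.04 mH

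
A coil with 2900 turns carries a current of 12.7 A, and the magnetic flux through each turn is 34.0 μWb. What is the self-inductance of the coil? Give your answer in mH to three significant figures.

Self-inductance is defined by L = NΦ_B/I (flux linkage over current).
L = (2900)(3.400×10^-5 Wb)/(12.7 A) = 7.764×10^-3 H.

L ≈ 7.76 mH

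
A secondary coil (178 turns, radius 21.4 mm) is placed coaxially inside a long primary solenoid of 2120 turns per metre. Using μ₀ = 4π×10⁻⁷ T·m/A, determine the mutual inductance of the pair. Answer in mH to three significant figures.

M ≈ 0.682 mH

The outer solenoid produces a uniform field B₁ = μ₀n₁I₁ across the inner coil,
so the flux linkage is N₂Φ = N₂B₁A₂ = μ₀n₁N₂A₂·I₁, giving M = μ₀n₁N₂A₂.
A₂ = πr² = π(2.140×10^-2 m)² = 1.439×10^-3 m².
M = (4π×10⁻⁷)(2120)(178)(1.439×10^-3) = 6.822×10^-4 H.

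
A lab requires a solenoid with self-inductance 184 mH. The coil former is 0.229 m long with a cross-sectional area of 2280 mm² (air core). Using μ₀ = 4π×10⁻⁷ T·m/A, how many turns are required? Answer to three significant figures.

A = 2280 mm² = 2.280×10^-3 m².
From L = μ₀N²A/ℓ, N = √(Lℓ / (μ₀A)).
N = √[(0.184)(0.229) / ((4π×10⁻⁷)×2.280×10^-3)] = √(1.471×10^7) ≈ 3834.9.

N ≈ 3830 turns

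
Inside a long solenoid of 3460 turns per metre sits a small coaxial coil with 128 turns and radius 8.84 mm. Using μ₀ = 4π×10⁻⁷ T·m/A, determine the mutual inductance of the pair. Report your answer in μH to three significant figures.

M ≈ 137 μH

The outer solenoid produces a uniform field B₁ = μ₀n₁I₁ across the inner coil,
so the flux linkage is N₂Φ = N₂B₁A₂ = μ₀n₁N₂A₂·I₁, giving M = μ₀n₁N₂A₂.
A₂ = πr² = π(8.840×10^-3 m)² = 2.455×10^-4 m².
M = (4π×10⁻⁷)(3460)(128)(2.455×10^-4) = 1.366×10^-4 H.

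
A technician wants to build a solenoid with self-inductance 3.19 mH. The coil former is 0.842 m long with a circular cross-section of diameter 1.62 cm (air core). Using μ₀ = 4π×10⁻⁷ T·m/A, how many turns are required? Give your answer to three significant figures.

A = π(d/2)² = π(8.100×10^-3 m)² = 2.061×10^-4 m².
From L = μ₀N²A/ℓ, N = √(Lℓ / (μ₀A)).
N = √[(3.190×10^-3)(0.842) / ((4π×10⁻⁷)×2.061×10^-4)] = √(1.037×10^7) ≈ 3220.2.

N ≈ 3220 turns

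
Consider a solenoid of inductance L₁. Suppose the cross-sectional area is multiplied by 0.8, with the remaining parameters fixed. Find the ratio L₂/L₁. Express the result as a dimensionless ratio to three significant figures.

L₂/L₁ = 0.800

For a solenoid, L ∝ μᵣN²A/ℓ.
L₂/L₁ = (0.8) = 0.800.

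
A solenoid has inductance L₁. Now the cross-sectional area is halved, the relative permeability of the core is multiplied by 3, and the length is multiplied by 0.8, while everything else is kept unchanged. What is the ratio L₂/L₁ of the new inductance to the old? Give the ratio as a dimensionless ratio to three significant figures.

L₂/L₁ = 1.88

For a solenoid, L ∝ μᵣN²A/ℓ.
L₂/L₁ = (0.5) × (3) × (0.8)^-1 = 1.88.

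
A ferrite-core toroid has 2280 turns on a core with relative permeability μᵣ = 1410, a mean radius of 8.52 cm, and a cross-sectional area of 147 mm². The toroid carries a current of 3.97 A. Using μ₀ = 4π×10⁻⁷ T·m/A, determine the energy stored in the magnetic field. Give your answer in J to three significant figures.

L = μ₀μᵣN²A/(2πR) = (4π×10⁻⁷)(1410)(2280)²(1.470×10^-4)/(2π×8.520×10^-2) = 2.529 H.
U = ½LI² = ½(2.529)(3.97)² = 19.93 J.

U ≈ 19.9 J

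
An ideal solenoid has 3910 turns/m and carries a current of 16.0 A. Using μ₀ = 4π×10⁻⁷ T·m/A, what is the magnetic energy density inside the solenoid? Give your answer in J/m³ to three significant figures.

u ≈ 2460 J/m³

B = μ₀nI = (4π×10⁻⁷)(3.910×10^3)(16.0) = 7.862×10^-2 T.
u = B²/(2μ₀) = (7.862×10^-2)²/(2×4π×10⁻⁷) = 2.459×10^3 J/m³.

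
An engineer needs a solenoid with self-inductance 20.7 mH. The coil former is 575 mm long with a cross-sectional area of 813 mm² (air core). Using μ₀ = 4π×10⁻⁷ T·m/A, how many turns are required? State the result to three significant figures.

A = 813 mm² = 8.130×10^-4 m².
From L = μ₀N²A/ℓ, N = √(Lℓ / (μ₀A)).
N = √[(2.070×10^-2)(0.575) / ((4π×10⁻⁷)×8.130×10^-4)] = √(1.165×10^7) ≈ 3413.3.

N ≈ 3410 turns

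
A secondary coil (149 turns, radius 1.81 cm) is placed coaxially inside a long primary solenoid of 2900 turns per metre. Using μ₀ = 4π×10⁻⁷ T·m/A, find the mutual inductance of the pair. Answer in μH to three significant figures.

The outer solenoid produces a uniform field B₁ = μ₀n₁I₁ across the inner coil,
so the flux linkage is N₂Φ = N₂B₁A₂ = μ₀n₁N₂A₂·I₁, giving M = μ₀n₁N₂A₂.
A₂ = πr² = π(1.810×10^-2 m)² = 1.029×10^-3 m².
M = (4π×10⁻⁷)(2900)(149)(1.029×10^-3) = 5.589×10^-4 H.

M ≈ 559 μH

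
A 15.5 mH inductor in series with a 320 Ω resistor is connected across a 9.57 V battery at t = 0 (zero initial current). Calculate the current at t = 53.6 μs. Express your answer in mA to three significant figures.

τ = L/R = 1.550×10^-2/320 = 4.844×10^-5 s; final current I_∞ = ε/R = 9.57/320 = 2.991×10^-2 A.
I(t) = I_∞(1 − e^(−t/τ)) with t/τ = 1.107.
I = (2.991×10^-2)(1 − e^(−1.107)) = 2.002×10^-2 A.

I ≈ 20.0 mA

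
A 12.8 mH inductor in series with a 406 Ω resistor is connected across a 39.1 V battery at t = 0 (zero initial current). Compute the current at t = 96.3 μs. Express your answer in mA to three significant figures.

τ = L/R = 1.280×10^-2/406 = 3.153×10^-5 s; final current I_∞ = ε/R = 39.1/406 = 9.631×10^-2 A.
I(t) = I_∞(1 − e^(−t/τ)) with t/τ = 3.055.
I = (9.631×10^-2)(1 − e^(−3.055)) = 9.177×10^-2 A.

I ≈ 91.8 mA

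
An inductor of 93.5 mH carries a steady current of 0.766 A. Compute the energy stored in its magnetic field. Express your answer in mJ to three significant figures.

U ≈ 27.4 mJ

Stored magnetic energy: U = ½LI².
U = ½(9.350×10^-2 H)(0.766 A)² = 2.743×10^-2 J.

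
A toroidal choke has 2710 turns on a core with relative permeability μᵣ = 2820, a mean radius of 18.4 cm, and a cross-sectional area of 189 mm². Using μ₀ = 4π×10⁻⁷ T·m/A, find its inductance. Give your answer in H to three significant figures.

L ≈ 4.25 H

For a thin toroid, L = μ₀μᵣN²A/(2πR).
L = (4π×10⁻⁷)(2820)(2710)²(1.890×10^-4) / (2π×0.184 m) = 4.2546 H.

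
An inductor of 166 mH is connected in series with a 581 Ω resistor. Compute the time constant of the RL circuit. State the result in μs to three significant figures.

τ ≈ 286 μs

τ = L/R = (0.166 H)/(581 Ω) = 2.857×10^-4 s.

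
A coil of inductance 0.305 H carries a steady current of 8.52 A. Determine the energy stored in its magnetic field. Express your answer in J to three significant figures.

U ≈ 11.1 J

Stored magnetic energy: U = ½LI².
U = ½(0.305 H)(8.52 A)² = 11.07 J.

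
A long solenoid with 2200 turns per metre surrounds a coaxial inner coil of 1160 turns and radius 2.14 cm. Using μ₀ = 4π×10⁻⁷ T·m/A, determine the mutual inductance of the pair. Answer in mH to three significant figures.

M ≈ 4.61 mH

The outer solenoid produces a uniform field B₁ = μ₀n₁I₁ across the inner coil,
so the flux linkage is N₂Φ = N₂B₁A₂ = μ₀n₁N₂A₂·I₁, giving M = μ₀n₁N₂A₂.
A₂ = πr² = π(2.140×10^-2 m)² = 1.439×10^-3 m².
M = (4π×10⁻⁷)(2200)(1160)(1.439×10^-3) = 4.614×10^-3 H.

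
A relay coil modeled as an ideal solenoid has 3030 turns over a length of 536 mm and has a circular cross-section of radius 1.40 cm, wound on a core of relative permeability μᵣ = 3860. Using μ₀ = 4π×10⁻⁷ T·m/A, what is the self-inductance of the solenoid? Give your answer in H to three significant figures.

L ≈ 51.2 H

A = πr² = π(1.400×10^-2 m)² = 6.158×10^-4 m².
For a long solenoid, L = μ₀μᵣN²A/ℓ.
L = (4π×10⁻⁷)(3860)(3030)²(6.158×10^-4)/(0.536 m) = 51.16 H.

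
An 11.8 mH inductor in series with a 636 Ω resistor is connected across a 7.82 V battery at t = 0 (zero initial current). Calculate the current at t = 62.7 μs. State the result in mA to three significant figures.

τ = L/R = 1.180×10^-2/636 = 1.855×10^-5 s; final current I_∞ = ε/R = 7.82/636 = 1.230×10^-2 A.
I(t) = I_∞(1 − e^(−t/τ)) with t/τ = 3.379.
I = (1.230×10^-2)(1 − e^(−3.379)) = 1.188×10^-2 A.

I ≈ 11.9 mA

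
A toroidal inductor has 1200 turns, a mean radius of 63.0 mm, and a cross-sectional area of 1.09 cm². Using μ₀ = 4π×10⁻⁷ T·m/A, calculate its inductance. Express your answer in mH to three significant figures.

For a thin toroid, L = μ₀N²A/(2πR).
L = (4π×10⁻⁷)(1200)²(1.090×10^-4) / (2π×6.300×10^-2 m) = 4.983×10^-4 H.

L ≈ 0.498 mH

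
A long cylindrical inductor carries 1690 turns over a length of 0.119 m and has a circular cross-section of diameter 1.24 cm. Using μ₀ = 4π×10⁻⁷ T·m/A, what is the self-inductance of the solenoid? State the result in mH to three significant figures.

A = π(d/2)² = π(6.200×10^-3 m)² = 1.208×10^-4 m².
For a long solenoid, L = μ₀N²A/ℓ.
L = (4π×10⁻⁷)(1690)²(1.208×10^-4)/(0.119 m) = 3.642×10^-3 H.

L ≈ 3.64 mH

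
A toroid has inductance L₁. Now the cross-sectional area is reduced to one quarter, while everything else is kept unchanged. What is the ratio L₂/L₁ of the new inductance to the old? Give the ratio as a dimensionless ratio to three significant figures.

For a toroid, L ∝ μᵣN²A/R.
L₂/L₁ = (0.25) = 0.250.

L₂/L₁ = 0.250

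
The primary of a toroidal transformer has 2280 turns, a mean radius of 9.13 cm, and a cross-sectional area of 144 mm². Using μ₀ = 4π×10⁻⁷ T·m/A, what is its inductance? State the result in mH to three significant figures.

L ≈ 1.64 mH

For a thin toroid, L = μ₀N²A/(2πR).
L = (4π×10⁻⁷)(2280)²(1.440×10^-4) / (2π×9.130×10^-2 m) = 1.640×10^-3 H.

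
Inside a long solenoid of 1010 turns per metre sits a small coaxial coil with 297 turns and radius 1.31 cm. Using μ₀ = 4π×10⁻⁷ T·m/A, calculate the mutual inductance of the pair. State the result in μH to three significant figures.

M ≈ 203 μH

The outer solenoid produces a uniform field B₁ = μ₀n₁I₁ across the inner coil,
so the flux linkage is N₂Φ = N₂B₁A₂ = μ₀n₁N₂A₂·I₁, giving M = μ₀n₁N₂A₂.
A₂ = πr² = π(1.310×10^-2 m)² = 5.391×10^-4 m².
M = (4π×10⁻⁷)(1010)(297)(5.391×10^-4) = 2.032×10^-4 H.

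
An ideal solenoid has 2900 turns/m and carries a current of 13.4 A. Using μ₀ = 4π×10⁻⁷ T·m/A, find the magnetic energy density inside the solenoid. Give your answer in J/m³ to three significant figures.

B = μ₀nI = (4π×10⁻⁷)(2.900×10^3)(13.4) = 4.883×10^-2 T.
u = B²/(2μ₀) = (4.883×10^-2)²/(2×4π×10⁻⁷) = 948.8 J/m³.

u ≈ 949 J/m³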